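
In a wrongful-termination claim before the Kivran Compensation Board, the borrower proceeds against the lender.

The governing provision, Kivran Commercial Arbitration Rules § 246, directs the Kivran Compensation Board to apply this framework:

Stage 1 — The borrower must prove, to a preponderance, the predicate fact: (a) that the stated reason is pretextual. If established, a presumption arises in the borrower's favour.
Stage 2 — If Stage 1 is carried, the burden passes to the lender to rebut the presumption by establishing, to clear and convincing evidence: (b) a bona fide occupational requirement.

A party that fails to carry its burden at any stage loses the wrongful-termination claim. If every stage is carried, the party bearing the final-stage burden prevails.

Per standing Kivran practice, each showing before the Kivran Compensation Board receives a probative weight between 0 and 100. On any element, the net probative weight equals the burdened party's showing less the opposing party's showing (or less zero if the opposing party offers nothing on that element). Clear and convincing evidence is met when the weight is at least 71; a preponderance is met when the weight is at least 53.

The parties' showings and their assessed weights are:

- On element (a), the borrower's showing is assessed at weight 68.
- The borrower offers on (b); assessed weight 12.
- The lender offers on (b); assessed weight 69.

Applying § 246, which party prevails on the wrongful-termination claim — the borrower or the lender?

At Stage 1 the borrower must meet a preponderance (weight is at least 53): on (a) the weight is 68, ≥ 53, so (a) meets the standard.
  Stage 1 is satisfied; the onus moves to the lender.
At Stage 2 the lender must meet clear and convincing evidence (weight is at least 71): on (b) the weight is 69 less the opposing 12 gives net 57, < 71, so (b) does not meet the standard.
  The lender does not carry Stage 2.
The borrower prevails.

borrower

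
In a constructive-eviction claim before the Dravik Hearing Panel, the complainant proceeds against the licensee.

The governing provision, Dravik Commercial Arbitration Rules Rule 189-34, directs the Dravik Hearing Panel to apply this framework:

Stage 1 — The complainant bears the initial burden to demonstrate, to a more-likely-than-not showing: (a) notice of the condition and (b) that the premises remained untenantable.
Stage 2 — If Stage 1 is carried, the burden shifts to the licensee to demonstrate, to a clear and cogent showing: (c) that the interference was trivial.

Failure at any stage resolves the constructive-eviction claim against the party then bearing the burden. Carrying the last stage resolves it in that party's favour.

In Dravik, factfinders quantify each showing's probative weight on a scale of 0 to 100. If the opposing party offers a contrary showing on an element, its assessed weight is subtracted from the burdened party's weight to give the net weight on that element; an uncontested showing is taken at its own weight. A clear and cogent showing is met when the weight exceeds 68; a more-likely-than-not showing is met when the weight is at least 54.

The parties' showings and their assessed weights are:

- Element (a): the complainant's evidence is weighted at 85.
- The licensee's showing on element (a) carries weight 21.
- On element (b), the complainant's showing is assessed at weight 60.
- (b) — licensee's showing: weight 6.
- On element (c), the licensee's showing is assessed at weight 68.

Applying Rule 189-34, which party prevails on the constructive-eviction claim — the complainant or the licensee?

Stage 1 — burden on complainant; standard: a more-likely-than-not showing (weight is at least 54).
    (a): 85 − 21 = 64 ≥ 54 [met]
    (b): 60 − 6 = 54 ≥ 54 [met]
  The complainant carries Stage 1; the licensee now bears the burden.
Stage 2 — burden on licensee; standard: a clear and cogent showing (weight exceeds 68).
    (c): 68 ≤ 68 [not met]
  The licensee does not carry Stage 2.
The complainant prevails.

complainant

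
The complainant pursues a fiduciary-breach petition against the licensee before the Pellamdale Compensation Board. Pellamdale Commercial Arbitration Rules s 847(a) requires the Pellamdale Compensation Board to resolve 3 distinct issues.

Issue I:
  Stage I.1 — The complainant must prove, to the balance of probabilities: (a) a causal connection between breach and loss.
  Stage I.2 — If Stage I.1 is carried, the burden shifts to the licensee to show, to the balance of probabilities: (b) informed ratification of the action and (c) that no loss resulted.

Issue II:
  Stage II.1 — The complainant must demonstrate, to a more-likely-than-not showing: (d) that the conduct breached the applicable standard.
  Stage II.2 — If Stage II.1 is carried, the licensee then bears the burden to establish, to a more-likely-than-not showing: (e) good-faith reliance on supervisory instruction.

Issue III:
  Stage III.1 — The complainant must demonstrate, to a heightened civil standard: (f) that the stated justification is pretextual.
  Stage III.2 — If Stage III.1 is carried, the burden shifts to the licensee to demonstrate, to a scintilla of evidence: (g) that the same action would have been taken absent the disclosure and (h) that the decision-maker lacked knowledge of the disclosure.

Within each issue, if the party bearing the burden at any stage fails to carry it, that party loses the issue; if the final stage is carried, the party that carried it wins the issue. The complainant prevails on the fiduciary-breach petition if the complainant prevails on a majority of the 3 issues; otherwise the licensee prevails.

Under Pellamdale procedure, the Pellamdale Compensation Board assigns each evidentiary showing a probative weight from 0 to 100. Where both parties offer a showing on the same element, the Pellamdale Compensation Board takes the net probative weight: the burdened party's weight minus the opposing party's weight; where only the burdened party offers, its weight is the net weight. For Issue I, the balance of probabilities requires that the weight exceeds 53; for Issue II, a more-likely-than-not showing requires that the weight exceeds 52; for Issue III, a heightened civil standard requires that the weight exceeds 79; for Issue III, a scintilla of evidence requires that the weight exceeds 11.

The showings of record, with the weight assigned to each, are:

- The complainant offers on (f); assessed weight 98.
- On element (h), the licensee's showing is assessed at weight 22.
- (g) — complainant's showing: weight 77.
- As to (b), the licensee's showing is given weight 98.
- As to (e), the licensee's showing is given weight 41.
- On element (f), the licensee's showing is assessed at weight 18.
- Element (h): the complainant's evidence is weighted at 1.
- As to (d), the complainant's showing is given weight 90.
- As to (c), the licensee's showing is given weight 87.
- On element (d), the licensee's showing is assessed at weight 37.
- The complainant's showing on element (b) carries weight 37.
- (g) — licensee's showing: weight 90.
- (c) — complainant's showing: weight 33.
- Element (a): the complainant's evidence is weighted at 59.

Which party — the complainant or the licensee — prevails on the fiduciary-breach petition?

— Issue I —
At Stage I.1 the complainant must meet the balance of probabilities (weight exceeds 53): on (a) the weight is 59, which does exceed 53, so (a) meets the standard.
  Stage I.1 is satisfied; the onus moves to the licensee.
At Stage I.2 the licensee must meet the balance of probabilities (weight exceeds 53): on (b) the weight is 98 less the opposing 37 gives net 61, which does exceed 53, so (b) meets the standard; on (c) the weight is 87 less the opposing 33 gives net 54, > 53, so (c) meets the standard.
  All elements met at the final stage.
With every stage satisfied, the licensee prevails on this issue.
— Issue II —
At Stage II.1 the complainant must meet a more-likely-than-not showing (weight exceeds 52): on (d) the weight is 90 less the opposing 37 gives net 53, > 52, so (d) meets the standard.
  Stage II.1 is satisfied; the onus moves to the licensee.
At Stage II.2 the licensee must meet a more-likely-than-not showing (weight exceeds 52): on (e) the weight is 41, ≤ 52, so (e) does not meet the standard.
  Stage II.2 not carried; the licensee fails its burden.
So the complainant prevails on this issue.
— Issue III —
Stage III.1 — burden on complainant; standard: a heightened civil standard (weight exceeds 79).
    (f): 98 − 18 = 80 > 79 [met]
  The complainant carries Stage III.1; the licensee now bears the burden.
Stage III.2 — burden on licensee; standard: a scintilla of evidence (weight exceeds 11).
    (g): 90 − 77 = 13 > 11 [met]
    (h): 22 − 1 = 21 > 11 [met]
  Stage III.2 carried; the final stage is satisfied.
Every stage carried; the licensee prevails on this issue.
Per-issue: Issue I → licensee; Issue II → complainant; Issue III → licensee. The complainant must prevail on a majority of issues; overall, the licensee prevails.

licensee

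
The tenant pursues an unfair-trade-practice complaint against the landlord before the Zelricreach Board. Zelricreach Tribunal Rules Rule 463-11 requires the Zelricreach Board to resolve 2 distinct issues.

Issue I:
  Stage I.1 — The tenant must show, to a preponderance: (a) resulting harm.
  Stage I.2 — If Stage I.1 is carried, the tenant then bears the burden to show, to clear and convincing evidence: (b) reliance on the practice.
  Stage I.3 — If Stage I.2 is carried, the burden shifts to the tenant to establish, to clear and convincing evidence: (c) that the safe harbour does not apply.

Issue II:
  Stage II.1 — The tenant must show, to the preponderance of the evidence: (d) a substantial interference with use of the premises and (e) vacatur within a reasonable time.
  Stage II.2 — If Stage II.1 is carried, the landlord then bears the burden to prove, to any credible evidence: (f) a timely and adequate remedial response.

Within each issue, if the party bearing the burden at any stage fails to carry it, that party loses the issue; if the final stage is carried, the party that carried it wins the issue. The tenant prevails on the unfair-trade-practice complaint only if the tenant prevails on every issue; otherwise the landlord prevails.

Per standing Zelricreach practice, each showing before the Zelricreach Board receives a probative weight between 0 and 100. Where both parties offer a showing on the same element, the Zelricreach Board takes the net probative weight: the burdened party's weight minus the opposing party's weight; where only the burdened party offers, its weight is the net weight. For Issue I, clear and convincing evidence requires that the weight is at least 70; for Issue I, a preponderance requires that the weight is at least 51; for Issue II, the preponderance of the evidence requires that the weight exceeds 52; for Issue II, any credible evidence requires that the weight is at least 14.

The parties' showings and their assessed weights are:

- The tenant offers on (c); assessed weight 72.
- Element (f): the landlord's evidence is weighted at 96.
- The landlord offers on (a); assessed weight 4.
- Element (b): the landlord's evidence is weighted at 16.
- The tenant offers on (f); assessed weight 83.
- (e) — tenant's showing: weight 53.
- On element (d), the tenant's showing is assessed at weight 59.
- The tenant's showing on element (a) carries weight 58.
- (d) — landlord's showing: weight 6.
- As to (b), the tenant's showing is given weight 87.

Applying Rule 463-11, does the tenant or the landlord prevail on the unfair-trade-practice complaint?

— Issue I —
Stage I.1 (tenant, a preponderance, weight is at least 51): (a) net 58−4=54 ≥ 51 — meets.
  All elements met. The tenant retains the burden for Stage I.2.
Stage I.2 (tenant, clear and convincing evidence, weight is at least 70): (b) net 87−16=71 ≥ 70 — meets.
  Stage I.2 carried; the burden remains with the tenant.
Stage I.3 (tenant, clear and convincing evidence, weight is at least 70): (c) 72 ≥ 70 — meets.
  Stage I.3 carried; the final stage is satisfied.
With every stage satisfied, the tenant prevails on this issue.
— Issue II —
At Stage II.1 the tenant must meet the preponderance of the evidence (weight exceeds 52): on (d) the weight is 59 less the opposing 6 gives net 53, > 52, so (d) meets the standard; on (e) the weight is 53, > 52, so (e) meets the standard.
  Stage II.1 carried; the burden shifts to the landlord.
At Stage II.2 the landlord must meet any credible evidence (weight is at least 14): on (f) the weight is 96 less the opposing 83 gives net 13, which does not reach 14, so (f) does not meet the standard.
  Not every element is met, so the landlord fails to carry Stage II.2.
The tenant prevails on this issue.
Per-issue: Issue I → tenant; Issue II → tenant. The tenant must prevail on every issue; overall, the tenant prevails.

tenant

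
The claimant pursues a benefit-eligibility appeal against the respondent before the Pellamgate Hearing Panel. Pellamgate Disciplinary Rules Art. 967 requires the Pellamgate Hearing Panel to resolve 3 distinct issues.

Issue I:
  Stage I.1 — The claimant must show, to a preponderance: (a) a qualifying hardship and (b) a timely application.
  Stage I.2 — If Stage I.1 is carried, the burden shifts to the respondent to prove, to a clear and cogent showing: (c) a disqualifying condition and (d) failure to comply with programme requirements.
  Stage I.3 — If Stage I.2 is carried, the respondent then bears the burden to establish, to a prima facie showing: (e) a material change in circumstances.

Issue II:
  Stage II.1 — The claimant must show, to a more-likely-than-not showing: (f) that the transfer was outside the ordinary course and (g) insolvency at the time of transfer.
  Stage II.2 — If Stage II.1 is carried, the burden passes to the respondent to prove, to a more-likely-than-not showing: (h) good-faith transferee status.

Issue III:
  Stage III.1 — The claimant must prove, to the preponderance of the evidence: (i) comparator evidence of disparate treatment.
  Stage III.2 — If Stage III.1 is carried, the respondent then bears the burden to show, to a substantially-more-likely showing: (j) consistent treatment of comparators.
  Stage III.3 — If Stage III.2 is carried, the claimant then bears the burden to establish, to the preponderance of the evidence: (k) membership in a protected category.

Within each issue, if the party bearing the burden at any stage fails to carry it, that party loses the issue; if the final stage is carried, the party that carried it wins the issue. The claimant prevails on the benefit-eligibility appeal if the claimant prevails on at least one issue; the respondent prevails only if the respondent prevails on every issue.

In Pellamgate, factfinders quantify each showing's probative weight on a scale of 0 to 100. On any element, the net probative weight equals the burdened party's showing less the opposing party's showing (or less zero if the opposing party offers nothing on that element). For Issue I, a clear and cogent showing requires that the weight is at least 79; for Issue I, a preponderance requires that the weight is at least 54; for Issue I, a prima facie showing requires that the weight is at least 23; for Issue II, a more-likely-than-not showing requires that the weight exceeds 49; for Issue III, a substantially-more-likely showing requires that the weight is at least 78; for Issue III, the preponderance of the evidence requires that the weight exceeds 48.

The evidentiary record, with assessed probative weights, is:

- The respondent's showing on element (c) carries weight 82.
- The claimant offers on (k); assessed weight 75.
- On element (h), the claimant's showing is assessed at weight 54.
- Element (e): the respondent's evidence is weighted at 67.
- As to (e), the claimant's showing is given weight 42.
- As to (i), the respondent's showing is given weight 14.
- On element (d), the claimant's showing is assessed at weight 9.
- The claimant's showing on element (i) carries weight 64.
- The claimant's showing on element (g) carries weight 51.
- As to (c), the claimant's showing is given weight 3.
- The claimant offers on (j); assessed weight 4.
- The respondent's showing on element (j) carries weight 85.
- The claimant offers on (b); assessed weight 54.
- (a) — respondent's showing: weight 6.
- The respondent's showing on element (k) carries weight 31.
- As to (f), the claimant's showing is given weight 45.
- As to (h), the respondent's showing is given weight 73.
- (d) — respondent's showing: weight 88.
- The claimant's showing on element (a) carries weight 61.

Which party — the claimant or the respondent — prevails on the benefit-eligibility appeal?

— Issue I —
Stage I.1 (claimant, a preponderance, weight is at least 54): (a) net 61−6=55 ≥ 54 — meets; (b) 54 ≥ 54 — meets.
  All elements met. The burden passes to the respondent.
Stage I.2 (respondent, a clear and cogent showing, weight is at least 79): (c) net 82−3=79 ≥ 79 — meets; (d) net 88−9=79 ≥ 79 — meets.
  All elements met. The respondent retains the burden for Stage I.3.
Stage I.3 (respondent, a prima facie showing, weight is at least 23): (e) net 67−42=25 ≥ 23 — meets.
  The respondent carries the last stage.
With every stage satisfied, the respondent prevails on this issue.
— Issue II —
At Stage II.1 the claimant must meet a more-likely-than-not showing (weight exceeds 49): on (f) the weight is 45, which does not exceed 49, so (f) does not meet the standard; on (g) the weight is 51, which does exceed 49, so (g) meets the standard.
  The claimant does not carry Stage II.1.
The analysis ends at Stage II.1; the respondent prevails on this issue.
— Issue III —
Stage III.1 — burden on claimant; standard: the preponderance of the evidence (weight exceeds 48).
    (i): 64 − 14 = 50 > 48 [met]
  Stage III.1 carried; the burden shifts to the respondent.
Stage III.2 — burden on respondent; standard: a substantially-more-likely showing (weight is at least 78).
    (j): 85 − 4 = 81 ≥ 78 [met]
  The respondent carries Stage III.2; the claimant now bears the burden.
Stage III.3 — burden on claimant; standard: the preponderance of the evidence (weight exceeds 48).
    (k): 75 − 31 = 44 ≤ 48 [not met]
  The claimant does not carry Stage III.3.
The analysis ends at Stage III.3; the respondent prevails on this issue.
Per-issue: Issue I → respondent; Issue II → respondent; Issue III → respondent. The claimant must prevail on at least one issue; overall, the respondent prevails.

respondent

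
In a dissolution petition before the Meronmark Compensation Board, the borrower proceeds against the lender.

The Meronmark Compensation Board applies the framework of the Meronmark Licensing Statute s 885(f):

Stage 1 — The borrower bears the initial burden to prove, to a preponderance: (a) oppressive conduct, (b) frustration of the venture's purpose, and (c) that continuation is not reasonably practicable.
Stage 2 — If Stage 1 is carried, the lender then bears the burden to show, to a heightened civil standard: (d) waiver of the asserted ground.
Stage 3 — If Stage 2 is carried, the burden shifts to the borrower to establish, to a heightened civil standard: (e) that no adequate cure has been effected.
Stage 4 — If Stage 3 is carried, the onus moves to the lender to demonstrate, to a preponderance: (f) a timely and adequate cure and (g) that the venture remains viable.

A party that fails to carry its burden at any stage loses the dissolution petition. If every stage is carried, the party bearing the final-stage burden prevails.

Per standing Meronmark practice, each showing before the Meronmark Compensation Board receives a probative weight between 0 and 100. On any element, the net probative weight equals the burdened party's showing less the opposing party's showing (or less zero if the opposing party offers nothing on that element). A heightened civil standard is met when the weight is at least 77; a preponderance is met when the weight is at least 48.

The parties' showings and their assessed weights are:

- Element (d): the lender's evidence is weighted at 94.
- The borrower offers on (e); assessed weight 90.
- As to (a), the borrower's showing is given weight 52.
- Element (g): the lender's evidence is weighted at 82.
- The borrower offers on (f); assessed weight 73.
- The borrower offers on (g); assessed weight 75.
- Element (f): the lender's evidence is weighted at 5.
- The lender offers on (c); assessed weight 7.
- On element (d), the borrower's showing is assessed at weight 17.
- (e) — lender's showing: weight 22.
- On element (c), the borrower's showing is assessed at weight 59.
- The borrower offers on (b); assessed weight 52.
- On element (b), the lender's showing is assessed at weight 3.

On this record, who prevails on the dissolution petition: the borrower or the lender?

Stage 1 — burden on borrower; standard: a preponderance (weight is at least 48).
    (a): 52 ≥ 48 [met]
    (b): 52 − 3 = 49 ≥ 48 [met]
    (c): 59 − 7 = 52 ≥ 48 [met]
  The borrower carries Stage 1; the lender now bears the burden.
Stage 2 — burden on lender; standard: a heightened civil standard (weight is at least 77).
    (d): 94 − 17 = 77 ≥ 77 [met]
  Stage 2 carried; the burden shifts to the borrower.
Stage 3 — burden on borrower; standard: a heightened civil standard (weight is at least 77).
    (e): 90 − 22 = 68 < 77 [not met]
  Not every element is met, so the borrower fails to carry Stage 3.
The lender prevails.

lender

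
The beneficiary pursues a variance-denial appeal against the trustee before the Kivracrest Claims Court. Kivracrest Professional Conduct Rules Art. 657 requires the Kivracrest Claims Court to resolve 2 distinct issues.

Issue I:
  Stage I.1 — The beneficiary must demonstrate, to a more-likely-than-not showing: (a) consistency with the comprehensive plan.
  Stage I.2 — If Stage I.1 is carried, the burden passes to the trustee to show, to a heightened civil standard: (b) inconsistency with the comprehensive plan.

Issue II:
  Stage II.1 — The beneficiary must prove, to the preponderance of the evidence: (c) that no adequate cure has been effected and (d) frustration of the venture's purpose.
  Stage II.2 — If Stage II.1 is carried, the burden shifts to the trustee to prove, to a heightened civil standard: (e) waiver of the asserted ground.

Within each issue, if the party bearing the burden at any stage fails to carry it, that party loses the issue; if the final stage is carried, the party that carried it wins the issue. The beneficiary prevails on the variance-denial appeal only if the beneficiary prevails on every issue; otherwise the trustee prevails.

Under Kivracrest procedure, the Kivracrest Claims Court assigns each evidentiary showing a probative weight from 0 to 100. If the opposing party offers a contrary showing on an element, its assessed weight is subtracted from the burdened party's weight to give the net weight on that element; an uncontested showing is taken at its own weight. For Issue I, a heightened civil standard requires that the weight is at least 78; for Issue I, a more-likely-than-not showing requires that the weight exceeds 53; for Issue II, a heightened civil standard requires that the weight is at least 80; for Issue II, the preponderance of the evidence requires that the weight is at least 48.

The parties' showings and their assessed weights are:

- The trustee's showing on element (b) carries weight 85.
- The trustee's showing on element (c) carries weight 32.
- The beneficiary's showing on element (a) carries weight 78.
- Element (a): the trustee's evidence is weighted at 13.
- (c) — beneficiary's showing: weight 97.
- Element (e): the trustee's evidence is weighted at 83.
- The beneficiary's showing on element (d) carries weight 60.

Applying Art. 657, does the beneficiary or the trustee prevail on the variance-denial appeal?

trustee

— Issue I —
Stage I.1 (beneficiary, a more-likely-than-not showing, weight exceeds 53): (a) net 78−13=65 > 53 — meets.
  The beneficiary carries Stage I.1; the trustee now bears the burden.
Stage I.2 (trustee, a heightened civil standard, weight is at least 78): (b) 85 ≥ 78 — meets.
  The trustee carries the last stage.
All stages carried — the trustee prevails on this issue.
— Issue II —
Stage II.1 (beneficiary, the preponderance of the evidence, weight is at least 48): (c) net 97−32=65 ≥ 48 — meets; (d) 60 ≥ 48 — meets.
  Stage II.1 is satisfied; the onus moves to the trustee.
Stage II.2 (trustee, a heightened civil standard, weight is at least 80): (e) 83 ≥ 80 — meets.
  Stage II.2 carried; the final stage is satisfied.
With every stage satisfied, the trustee prevails on this issue.
Per-issue: Issue I → trustee; Issue II → trustee. The beneficiary must prevail on every issue; overall, the trustee prevails.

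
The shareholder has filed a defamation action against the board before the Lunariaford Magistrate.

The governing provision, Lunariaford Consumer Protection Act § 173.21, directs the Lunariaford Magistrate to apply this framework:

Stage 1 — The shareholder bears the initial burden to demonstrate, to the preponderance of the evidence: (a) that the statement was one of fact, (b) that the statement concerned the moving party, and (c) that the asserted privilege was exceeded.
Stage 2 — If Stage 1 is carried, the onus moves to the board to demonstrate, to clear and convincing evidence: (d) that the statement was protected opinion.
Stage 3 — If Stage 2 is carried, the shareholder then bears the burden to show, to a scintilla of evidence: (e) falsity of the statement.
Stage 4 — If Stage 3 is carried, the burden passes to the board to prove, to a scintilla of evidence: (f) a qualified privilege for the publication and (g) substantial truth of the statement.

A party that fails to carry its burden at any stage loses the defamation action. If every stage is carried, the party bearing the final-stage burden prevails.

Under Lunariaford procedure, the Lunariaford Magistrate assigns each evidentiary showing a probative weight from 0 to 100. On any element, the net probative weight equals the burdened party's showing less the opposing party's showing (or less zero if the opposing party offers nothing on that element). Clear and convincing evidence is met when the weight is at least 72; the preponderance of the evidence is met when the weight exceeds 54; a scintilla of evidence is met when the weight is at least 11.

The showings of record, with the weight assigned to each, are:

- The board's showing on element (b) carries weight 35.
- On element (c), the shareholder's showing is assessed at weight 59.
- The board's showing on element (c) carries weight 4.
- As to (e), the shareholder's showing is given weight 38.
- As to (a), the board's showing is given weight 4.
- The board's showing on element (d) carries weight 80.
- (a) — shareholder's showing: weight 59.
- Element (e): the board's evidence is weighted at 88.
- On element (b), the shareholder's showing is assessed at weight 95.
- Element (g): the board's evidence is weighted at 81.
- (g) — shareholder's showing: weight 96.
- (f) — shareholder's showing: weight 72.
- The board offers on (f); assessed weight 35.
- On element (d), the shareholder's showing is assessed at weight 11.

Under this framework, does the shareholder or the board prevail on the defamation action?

Stage 1 — burden on shareholder; standard: the preponderance of the evidence (weight exceeds 54).
    (a): 59 − 4 = 55 > 54 [met]
    (b): 95 − 35 = 60 > 54 [met]
    (c): 59 − 4 = 55 > 54 [met]
  The shareholder carries Stage 1; the board now bears the burden.
Stage 2 — burden on board; standard: clear and convincing evidence (weight is at least 72).
    (d): 80 − 11 = 69 < 72 [not met]
  Not every element is met, so the board fails to carry Stage 2.
The analysis ends at Stage 2; the shareholder prevails.

shareholder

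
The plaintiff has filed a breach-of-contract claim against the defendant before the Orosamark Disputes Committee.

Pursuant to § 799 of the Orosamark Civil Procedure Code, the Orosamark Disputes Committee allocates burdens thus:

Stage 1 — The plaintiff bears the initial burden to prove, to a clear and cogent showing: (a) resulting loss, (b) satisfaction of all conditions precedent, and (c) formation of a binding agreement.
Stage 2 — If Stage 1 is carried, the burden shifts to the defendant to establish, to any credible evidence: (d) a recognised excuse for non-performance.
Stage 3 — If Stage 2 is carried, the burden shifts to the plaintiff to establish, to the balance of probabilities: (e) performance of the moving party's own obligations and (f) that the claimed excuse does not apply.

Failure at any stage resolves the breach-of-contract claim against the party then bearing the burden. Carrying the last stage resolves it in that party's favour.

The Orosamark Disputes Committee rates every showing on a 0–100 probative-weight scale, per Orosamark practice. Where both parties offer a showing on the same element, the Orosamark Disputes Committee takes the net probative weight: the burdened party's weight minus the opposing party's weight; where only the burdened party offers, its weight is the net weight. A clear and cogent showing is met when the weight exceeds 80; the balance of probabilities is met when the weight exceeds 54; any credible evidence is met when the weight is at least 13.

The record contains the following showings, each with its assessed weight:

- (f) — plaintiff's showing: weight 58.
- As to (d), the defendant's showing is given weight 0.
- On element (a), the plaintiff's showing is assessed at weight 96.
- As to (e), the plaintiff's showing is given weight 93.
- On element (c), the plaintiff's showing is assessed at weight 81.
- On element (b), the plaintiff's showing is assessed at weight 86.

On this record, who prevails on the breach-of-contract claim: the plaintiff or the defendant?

plaintiff

Stage 1 (plaintiff, a clear and cogent showing, weight exceeds 80): (a) 96 > 80 — meets; (b) 86 > 80 — meets; (c) 81 > 80 — meets.
  The plaintiff carries Stage 1; the defendant now bears the burden.
Stage 2 (defendant, any credible evidence, weight is at least 13): (d) 0 < 13 — fails.
  The defendant does not carry Stage 2.
So the plaintiff prevails.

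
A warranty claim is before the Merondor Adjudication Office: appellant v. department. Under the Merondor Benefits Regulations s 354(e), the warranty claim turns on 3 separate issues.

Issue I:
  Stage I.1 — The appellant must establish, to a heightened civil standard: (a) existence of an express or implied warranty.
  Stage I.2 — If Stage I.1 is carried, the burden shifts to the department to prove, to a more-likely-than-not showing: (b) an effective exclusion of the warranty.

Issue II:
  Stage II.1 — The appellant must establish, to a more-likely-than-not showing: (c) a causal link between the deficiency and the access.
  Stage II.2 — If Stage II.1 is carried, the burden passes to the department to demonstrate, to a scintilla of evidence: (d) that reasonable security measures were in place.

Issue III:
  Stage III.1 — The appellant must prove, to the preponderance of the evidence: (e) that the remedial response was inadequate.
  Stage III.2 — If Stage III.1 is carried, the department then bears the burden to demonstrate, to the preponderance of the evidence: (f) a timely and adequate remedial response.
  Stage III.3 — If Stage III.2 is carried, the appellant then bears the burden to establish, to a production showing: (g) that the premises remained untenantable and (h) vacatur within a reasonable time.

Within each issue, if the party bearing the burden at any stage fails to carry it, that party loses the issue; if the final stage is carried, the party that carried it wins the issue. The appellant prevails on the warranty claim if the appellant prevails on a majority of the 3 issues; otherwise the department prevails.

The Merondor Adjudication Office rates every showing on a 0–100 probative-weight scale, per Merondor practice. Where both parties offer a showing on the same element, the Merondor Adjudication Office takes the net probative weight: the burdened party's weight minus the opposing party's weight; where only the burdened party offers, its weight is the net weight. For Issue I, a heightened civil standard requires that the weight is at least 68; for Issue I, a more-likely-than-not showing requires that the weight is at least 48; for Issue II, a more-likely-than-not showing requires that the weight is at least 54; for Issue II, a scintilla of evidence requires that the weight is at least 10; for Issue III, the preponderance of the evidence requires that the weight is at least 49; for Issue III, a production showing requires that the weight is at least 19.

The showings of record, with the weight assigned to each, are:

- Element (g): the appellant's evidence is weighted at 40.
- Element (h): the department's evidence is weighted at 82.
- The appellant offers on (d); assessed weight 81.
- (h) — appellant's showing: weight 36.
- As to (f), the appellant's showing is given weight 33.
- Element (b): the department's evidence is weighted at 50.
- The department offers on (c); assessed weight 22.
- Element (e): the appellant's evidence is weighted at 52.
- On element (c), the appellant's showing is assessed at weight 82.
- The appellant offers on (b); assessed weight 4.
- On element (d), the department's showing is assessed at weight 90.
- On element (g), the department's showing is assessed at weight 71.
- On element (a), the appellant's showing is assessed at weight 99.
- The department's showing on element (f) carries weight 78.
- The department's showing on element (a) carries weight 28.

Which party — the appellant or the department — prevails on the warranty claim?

appellant

— Issue I —
Stage I.1 (appellant, a heightened civil standard, weight is at least 68): (a) net 99−28=71 ≥ 68 — meets.
  Stage I.1 is satisfied; the onus moves to the department.
Stage I.2 (department, a more-likely-than-not showing, weight is at least 48): (b) net 50−4=46 < 48 — fails.
  The department does not carry Stage I.2.
The analysis ends at Stage I.2; the appellant prevails on this issue.
— Issue II —
At Stage II.1 the appellant must meet a more-likely-than-not showing (weight is at least 54): on (c) the weight is 82 less the opposing 22 gives net 60, ≥ 54, so (c) meets the standard.
  The appellant carries Stage II.1; the department now bears the burden.
At Stage II.2 the department must meet a scintilla of evidence (weight is at least 10): on (d) the weight is 90 less the opposing 81 gives net 9, < 10, so (d) does not meet the standard.
  Not every element is met, so the department fails to carry Stage II.2.
The appellant prevails on this issue.
— Issue III —
Stage III.1 — burden on appellant; standard: the preponderance of the evidence (weight is at least 49).
    (e): 52 ≥ 49 [met]
  Stage III.1 is satisfied; the onus moves to the department.
Stage III.2 — burden on department; standard: the preponderance of the evidence (weight is at least 49).
    (f): 78 − 33 = 45 < 49 [not met]
  The department does not carry Stage III.2.
The appellant prevails on this issue.
Per-issue: Issue I → appellant; Issue II → appellant; Issue III → appellant. The appellant must prevail on a majority of issues; overall, the appellant prevails.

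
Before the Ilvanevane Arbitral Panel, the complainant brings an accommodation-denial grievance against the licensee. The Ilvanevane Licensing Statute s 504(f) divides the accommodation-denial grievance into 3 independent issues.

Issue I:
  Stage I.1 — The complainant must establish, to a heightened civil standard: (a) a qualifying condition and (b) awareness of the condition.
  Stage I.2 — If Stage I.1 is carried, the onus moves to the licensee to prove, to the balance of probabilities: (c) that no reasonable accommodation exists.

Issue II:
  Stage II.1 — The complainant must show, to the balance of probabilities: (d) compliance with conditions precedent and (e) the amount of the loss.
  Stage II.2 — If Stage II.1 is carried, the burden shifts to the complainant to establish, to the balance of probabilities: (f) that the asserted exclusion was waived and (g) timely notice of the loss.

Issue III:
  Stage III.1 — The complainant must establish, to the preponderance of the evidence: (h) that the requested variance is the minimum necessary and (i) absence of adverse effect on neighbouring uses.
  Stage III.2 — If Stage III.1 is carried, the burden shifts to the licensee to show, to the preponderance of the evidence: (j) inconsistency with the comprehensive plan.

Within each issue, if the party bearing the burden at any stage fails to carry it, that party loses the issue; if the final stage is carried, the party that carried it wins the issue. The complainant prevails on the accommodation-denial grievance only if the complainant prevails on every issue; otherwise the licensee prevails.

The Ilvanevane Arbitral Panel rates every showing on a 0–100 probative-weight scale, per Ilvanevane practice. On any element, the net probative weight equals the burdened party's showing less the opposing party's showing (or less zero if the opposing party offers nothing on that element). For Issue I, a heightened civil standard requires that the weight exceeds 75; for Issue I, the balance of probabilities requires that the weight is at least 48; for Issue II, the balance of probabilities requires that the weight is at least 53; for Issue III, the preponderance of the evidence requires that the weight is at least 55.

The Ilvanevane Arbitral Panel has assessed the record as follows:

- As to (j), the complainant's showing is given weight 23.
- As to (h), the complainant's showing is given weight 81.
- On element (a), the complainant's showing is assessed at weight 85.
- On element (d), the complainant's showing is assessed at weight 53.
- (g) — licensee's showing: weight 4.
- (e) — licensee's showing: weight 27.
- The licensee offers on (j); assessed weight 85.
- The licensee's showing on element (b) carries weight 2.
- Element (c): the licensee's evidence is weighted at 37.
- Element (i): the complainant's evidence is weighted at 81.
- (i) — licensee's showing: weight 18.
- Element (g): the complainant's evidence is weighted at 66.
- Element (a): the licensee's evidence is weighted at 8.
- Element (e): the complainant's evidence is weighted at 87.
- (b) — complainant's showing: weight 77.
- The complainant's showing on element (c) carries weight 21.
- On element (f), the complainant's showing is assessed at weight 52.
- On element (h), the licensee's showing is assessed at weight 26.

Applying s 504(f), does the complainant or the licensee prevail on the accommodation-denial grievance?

— Issue I —
At Stage I.1 the complainant must meet a heightened civil standard (weight exceeds 75): on (a) the weight is 85 less the opposing 8 gives net 77, > 75, so (a) meets the standard; on (b) the weight is 77 less the opposing 2 gives net 75, which does not exceed 75, so (b) does not meet the standard.
  The complainant does not carry Stage I.1.
So the licensee prevails on this issue.
— Issue II —
At Stage II.1 the complainant must meet the balance of probabilities (weight is at least 53): on (d) the weight is 53, which does reach 53, so (d) meets the standard; on (e) the weight is 87 less the opposing 27 gives net 60, ≥ 53, so (e) meets the standard.
  Stage II.1 is satisfied; the complainant continues to bear the burden.
At Stage II.2 the complainant must meet the balance of probabilities (weight is at least 53): on (f) the weight is 52, < 53, so (f) does not meet the standard; on (g) the weight is 66 less the opposing 4 gives net 62, which does reach 53, so (g) meets the standard.
  Not every element is met, so the complainant fails to carry Stage II.2.
The analysis ends at Stage II.2; the licensee prevails on this issue.
— Issue III —
Stage III.1 — burden on complainant; standard: the preponderance of the evidence (weight is at least 55).
    (h): 81 − 26 = 55 ≥ 55 [met]
    (i): 81 − 18 = 63 ≥ 55 [met]
  All elements met. The burden passes to the licensee.
Stage III.2 — burden on licensee; standard: the preponderance of the evidence (weight is at least 55).
    (j): 85 − 23 = 62 ≥ 55 [met]
  The licensee carries the last stage.
With every stage satisfied, the licensee prevails on this issue.
Per-issue: Issue I → licensee; Issue II → licensee; Issue III → licensee. The complainant must prevail on every issue; overall, the licensee prevails.

licensee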